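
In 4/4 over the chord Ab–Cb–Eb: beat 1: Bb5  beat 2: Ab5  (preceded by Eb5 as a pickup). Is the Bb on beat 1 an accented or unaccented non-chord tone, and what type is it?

Accented appoggiatura.

The harmony at that moment is Ab minor triad (Ab, Cb, Eb); Bb5 is not a chord tone.
It is approached by leap up from Eb5 and left by step down to Ab5.
Leap in, step out — an appoggiatura.
It falls on the downbeat, so it is accented.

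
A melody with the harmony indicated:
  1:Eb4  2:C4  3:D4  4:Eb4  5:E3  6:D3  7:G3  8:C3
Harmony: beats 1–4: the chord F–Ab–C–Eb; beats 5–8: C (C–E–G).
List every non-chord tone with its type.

D4 (beat 3) — passing tone; D3 (beat 6) — escape tone.

The harmony at that moment is F minor seventh chord (F, Ab, C, Eb); D4 is not a chord tone.
It is approached by step up from C4 and left by step up to Eb4.
Step in, step out in the same direction — a passing tone.
The harmony at that moment is C major triad (C, E, G); D3 is not a chord tone.
It is approached by step down from E3 and left by leap up to G3.
Step in, leap out — an escape tone.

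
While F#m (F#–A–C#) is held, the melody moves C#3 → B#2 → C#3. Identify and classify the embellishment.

B#2 is a neighbor tone.

The harmony at that moment is F# minor triad (F#, A, C#); B#2 is not a chord tone.
It is approached by step down from C#3 and left by step up to C#3.
Step away and step back to the same note — a neighbor tone (lower neighbor).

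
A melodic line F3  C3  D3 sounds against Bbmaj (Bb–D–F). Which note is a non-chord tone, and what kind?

The harmony at that moment is Bb major triad (Bb, D, F); C3 is not a chord tone.
It is approached by leap down from F3 and left by step up to D3.
Leap in, step out — an appoggiatura.

C3 is an appoggiatura.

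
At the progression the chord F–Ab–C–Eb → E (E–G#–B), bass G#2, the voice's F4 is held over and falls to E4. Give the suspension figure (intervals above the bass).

7–6 suspension.

At the second chord the bass is G#2. The suspended F4 lies a seventh above the bass; after resolving down by step to E4, the interval above the bass becomes a sixth.
Suspension figures are named by those two intervals: 7–6.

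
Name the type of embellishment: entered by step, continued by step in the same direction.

Passing tone.

Approach: by step. Departure: by step, continuing in the same direction.
Stepwise on both sides with no change of direction means the note fills in the space between two different chord tones — a passing tone. (Had it turned back to its starting note it would be a neighbor tone instead.)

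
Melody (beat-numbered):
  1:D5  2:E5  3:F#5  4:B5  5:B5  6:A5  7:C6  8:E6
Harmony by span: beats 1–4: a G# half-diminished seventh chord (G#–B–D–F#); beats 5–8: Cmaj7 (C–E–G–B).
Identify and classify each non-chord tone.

E5 (beat 2) — passing tone; A5 (beat 6) — escape tone.

The harmony at that moment is G# half-diminished seventh chord (G#, B, D, F#); E5 is not a chord tone.
It is approached by step up from D5 and left by step up to F#5.
Step in, step out in the same direction — a passing tone.
The harmony at that moment is C major seventh chord (C, E, G, B); A5 is not a chord tone.
It is approached by step down from B5 and left by leap up to C6.
Step in, leap out — an escape tone.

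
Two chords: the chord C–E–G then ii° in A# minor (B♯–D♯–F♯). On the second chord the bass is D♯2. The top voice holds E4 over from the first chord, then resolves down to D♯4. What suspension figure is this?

At the second chord the bass is D♯2. The suspended E4 lies a ninth above the bass; after resolving down by step to D♯4, the interval above the bass becomes an octave.
Suspension figures are named by those two intervals: 9–8.

9–8 suspension.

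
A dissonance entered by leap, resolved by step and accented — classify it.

Approach: by leap. Departure: by step. Metric position: strong.
Leap in, step out, in a metrically strong position — an appoggiatura. (It is the mirror image of the escape tone, which steps in and leaps out from a weak position.)

Appoggiatura.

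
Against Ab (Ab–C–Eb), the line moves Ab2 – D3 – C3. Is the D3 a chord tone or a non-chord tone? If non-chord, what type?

The harmony at that moment is Ab major triad (Ab, C, Eb); D3 is not a chord tone.
It is approached by leap up from Ab2 and left by step down to C3.
Leap in, step out — an appoggiatura.

Non-chord tone — an appoggiatura.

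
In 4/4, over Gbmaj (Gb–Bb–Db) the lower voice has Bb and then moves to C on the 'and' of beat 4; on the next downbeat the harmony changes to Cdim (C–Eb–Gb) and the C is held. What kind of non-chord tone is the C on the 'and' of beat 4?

Anticipation.

The harmony at that moment is Gb major triad (Gb, Bb, Db); C is not a chord tone.
It is approached by step up from Bb and then sustained as the same pitch into the next harmony.
Arriving early and becoming a chord tone when the harmony changes — an anticipation.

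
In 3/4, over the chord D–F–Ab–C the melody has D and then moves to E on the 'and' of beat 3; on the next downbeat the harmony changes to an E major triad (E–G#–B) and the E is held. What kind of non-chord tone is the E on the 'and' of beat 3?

The harmony at that moment is D half-diminished seventh chord (D, F, Ab, C); E is not a chord tone.
It is approached by step up from D and then sustained as the same pitch into the next harmony.
Arriving early and becoming a chord tone when the harmony changes — an anticipation.

Anticipation.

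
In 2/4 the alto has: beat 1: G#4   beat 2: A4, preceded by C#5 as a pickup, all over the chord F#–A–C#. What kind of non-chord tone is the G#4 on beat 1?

Appoggiatura.

The harmony at that moment is F# minor triad (F#, A, C#); G#4 is not a chord tone.
It is approached by leap down from C#5 and left by step up to A4.
Leap in, step out, metrically accented — an appoggiatura.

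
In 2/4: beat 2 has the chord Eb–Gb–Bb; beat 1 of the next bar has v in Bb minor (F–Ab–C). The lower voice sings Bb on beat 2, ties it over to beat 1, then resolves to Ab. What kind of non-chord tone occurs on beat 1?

The harmony at that moment is F minor triad (F, Ab, C); Bb is not a chord tone.
It is held over (the same pitch as the preceding Bb) and left by step down to Ab.
Held over from the previous chord and resolving down by step — a suspension.

Suspension.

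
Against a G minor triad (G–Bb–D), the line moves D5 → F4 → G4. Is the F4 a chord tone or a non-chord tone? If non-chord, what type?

Non-chord tone — an appoggiatura.

The harmony at that moment is G minor triad (G, Bb, D); F4 is not a chord tone.
It is approached by leap down from D5 and left by step up to G4.
Leap in, step out — an appoggiatura.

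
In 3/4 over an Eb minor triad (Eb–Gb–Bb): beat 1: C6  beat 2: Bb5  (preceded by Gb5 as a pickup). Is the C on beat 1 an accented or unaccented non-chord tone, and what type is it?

The harmony at that moment is Eb minor triad (Eb, Gb, Bb); C6 is not a chord tone.
It is approached by leap up from Gb5 and left by step down to Bb5.
Leap in, step out — an appoggiatura.
It falls on the downbeat, so it is accented.

Accented appoggiatura.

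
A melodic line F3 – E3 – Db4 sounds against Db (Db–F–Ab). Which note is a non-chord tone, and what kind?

The harmony at that moment is Db major triad (Db, F, Ab); E3 is not a chord tone.
It is approached by step down from F3 and left by leap up to Db4.
Step in, leap out — an escape tone.

E3 is an escape tone.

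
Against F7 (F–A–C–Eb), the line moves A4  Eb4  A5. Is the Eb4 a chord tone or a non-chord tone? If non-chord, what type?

F dominant seventh chord contains F, A, C, Eb; Eb is the seventh, so it is a chord tone.

Chord tone (the seventh of F dominant seventh chord).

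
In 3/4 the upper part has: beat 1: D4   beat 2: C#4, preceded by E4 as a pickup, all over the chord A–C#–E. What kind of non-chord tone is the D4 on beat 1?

Passing tone.

The harmony at that moment is A major triad (A, C#, E); D4 is not a chord tone.
It is approached by step down from E4 and left by step down to C#4.
Step in, step out in the same direction — a passing tone.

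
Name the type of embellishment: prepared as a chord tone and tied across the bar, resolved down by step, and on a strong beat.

Suspension.

Approach: by preparation — the pitch is first a chord tone, then held (tied or repeated) while the harmony changes under it. Departure: down by step. Metric position: strong.
A prepared dissonance that resolves downward by step — a suspension. (The same figure resolving upward would be a retardation.)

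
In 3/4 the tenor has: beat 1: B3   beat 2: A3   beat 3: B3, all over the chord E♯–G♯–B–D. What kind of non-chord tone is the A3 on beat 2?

The harmony at that moment is E♯ diminished seventh chord (E♯, G♯, B, D); A3 is not a chord tone.
It is approached by step down from B3 and left by step up to B3.
Step away and step back to the same note — a neighbor tone (lower neighbor).

Lower neighbor tone.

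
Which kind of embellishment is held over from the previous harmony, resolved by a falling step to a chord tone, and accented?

Suspension.

Approach: by preparation — the pitch is first a chord tone, then held (tied or repeated) while the harmony changes under it. Departure: down by step. Metric position: strong.
A prepared dissonance that resolves downward by step — a suspension. (The same figure resolving upward would be a retardation.)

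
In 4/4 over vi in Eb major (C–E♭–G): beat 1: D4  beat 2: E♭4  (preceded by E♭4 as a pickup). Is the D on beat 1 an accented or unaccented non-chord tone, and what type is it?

The harmony at that moment is C minor triad (C, E♭, G); D4 is not a chord tone.
It is approached by step down from E♭4 and left by step up to E♭4.
Step away and step back to the same note — a neighbor tone (lower neighbor).
It falls on the downbeat, so it is accented.

Accented neighbor tone.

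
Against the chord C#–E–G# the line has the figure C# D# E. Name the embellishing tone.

The harmony at that moment is C# minor triad (C#, E, G#); D# is not a chord tone.
It is approached by step up from C# and left by step up to E.
Step in, step out in the same direction — a passing tone.

D# is a passing tone.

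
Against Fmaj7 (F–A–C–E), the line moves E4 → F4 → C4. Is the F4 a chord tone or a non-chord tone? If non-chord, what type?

Chord tone (the root of F major seventh chord).

F major seventh chord contains F, A, C, E; F is the root, so it is a chord tone.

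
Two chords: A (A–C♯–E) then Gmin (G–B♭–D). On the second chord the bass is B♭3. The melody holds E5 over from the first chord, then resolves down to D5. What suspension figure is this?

4–3 suspension.

At the second chord the bass is B♭3. The suspended E5 lies a fourth above the bass; after resolving down by step to D5, the interval above the bass becomes a third.
Suspension figures are named by those two intervals: 4–3.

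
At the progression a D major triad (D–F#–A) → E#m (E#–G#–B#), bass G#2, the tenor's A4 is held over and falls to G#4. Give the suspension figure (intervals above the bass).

9–8 suspension.

At the second chord the bass is G#2. The suspended A4 lies a ninth above the bass; after resolving down by step to G#4, the interval above the bass becomes an octave.
Suspension figures are named by those two intervals: 9–8.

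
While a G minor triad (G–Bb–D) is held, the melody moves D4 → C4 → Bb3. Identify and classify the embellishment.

C4 is a passing tone.

The harmony at that moment is G minor triad (G, Bb, D); C4 is not a chord tone.
It is approached by step down from D4 and left by step down to Bb3.
Step in, step out in the same direction — a passing tone.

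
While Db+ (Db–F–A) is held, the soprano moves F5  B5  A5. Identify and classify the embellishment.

The harmony at that moment is Db augmented triad (Db, F, A); B5 is not a chord tone.
It is approached by leap up from F5 and left by step down to A5.
Leap in, step out — an appoggiatura.

B5 is an appoggiatura.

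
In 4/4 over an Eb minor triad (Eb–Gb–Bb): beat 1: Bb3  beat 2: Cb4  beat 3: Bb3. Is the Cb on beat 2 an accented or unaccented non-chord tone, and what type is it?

Unaccented neighbor tone.

The harmony at that moment is Eb minor triad (Eb, Gb, Bb); Cb4 is not a chord tone.
It is approached by step up from Bb3 and left by step down to Bb3.
Step away and step back to the same note — a neighbor tone (upper neighbor).
It falls on a weak beat, so it is unaccented.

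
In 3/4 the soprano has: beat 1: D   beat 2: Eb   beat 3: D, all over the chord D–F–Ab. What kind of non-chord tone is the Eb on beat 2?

The harmony at that moment is D diminished triad (D, F, Ab); Eb is not a chord tone.
It is approached by step up from D and left by step down to D.
Step away and step back to the same note — a neighbor tone (upper neighbor).

Upper neighbor tone.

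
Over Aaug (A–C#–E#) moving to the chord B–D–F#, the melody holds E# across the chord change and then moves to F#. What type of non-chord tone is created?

E# is a retardation.

The harmony at that moment is B minor triad (B, D, F#); E# is not a chord tone.
It is held over (the same pitch as the preceding E#) and left by step up to F#.
Held over from the previous chord and resolving up by step — a retardation.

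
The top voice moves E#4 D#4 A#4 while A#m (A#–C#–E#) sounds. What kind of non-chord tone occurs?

D#4 is an escape tone.

The harmony at that moment is A# minor triad (A#, C#, E#); D#4 is not a chord tone.
It is approached by step down from E#4 and left by leap up to A#4.
Step in, leap out — an escape tone.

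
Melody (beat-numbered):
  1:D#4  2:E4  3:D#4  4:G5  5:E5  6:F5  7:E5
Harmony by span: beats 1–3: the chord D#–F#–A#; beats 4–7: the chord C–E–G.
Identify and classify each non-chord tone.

E4 (beat 2) — neighbor tone; F5 (beat 6) — neighbor tone.

The harmony at that moment is D# minor triad (D#, F#, A#); E4 is not a chord tone.
It is approached by step up from D#4 and left by step down to D#4.
Step away and step back to the same note — a neighbor tone (upper neighbor).
The harmony at that moment is C major triad (C, E, G); F5 is not a chord tone.
It is approached by step up from E5 and left by step down to E5.
Step away and step back to the same note — a neighbor tone (upper neighbor).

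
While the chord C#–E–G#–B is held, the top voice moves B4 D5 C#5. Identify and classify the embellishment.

D5 is an appoggiatura.

The harmony at that moment is C# minor seventh chord (C#, E, G#, B); D5 is not a chord tone.
It is approached by leap up from B4 and left by step down to C#5.
Leap in, step out — an appoggiatura.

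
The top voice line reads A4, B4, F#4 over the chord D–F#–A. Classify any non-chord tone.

The harmony at that moment is D major triad (D, F#, A); B4 is not a chord tone.
It is approached by step up from A4 and left by leap down to F#4.
Step in, leap out — an escape tone.

B4 is an escape tone.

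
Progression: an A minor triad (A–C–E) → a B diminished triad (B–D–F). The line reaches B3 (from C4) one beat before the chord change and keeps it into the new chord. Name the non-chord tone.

B3 is an anticipation.

The harmony at that moment is A minor triad (A, C, E); B3 is not a chord tone.
It is approached by step down from C4 and then sustained as the same pitch into the next harmony.
Arriving early and becoming a chord tone when the harmony changes — an anticipation.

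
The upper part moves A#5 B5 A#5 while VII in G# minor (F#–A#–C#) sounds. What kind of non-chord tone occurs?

B5 is a neighbor tone.

The harmony at that moment is F# major triad (F#, A#, C#); B5 is not a chord tone.
It is approached by step up from A#5 and left by step down to A#5.
Step away and step back to the same note — a neighbor tone (upper neighbor).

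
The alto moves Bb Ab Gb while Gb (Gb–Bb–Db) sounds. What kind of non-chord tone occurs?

The harmony at that moment is Gb major triad (Gb, Bb, Db); Ab is not a chord tone.
It is approached by step down from Bb and left by step down to Gb.
Step in, step out in the same direction — a passing tone.

Ab is a passing tone.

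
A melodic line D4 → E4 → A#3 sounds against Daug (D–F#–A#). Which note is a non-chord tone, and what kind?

The harmony at that moment is D augmented triad (D, F#, A#); E4 is not a chord tone.
It is approached by step up from D4 and left by leap down to A#3.
Step in, leap out — an escape tone.

E4 is an escape tone.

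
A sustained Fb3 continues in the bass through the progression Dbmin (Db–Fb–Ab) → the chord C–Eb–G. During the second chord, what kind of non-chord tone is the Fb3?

Pedal tone (pedal point).

The harmony at that moment is C minor triad (C, Eb, G); Fb3 is not a chord tone.
It is held over (the same pitch as the preceding Fb3) and then sustained as the same pitch into the next harmony.
Sustained through a change of harmony — a pedal tone.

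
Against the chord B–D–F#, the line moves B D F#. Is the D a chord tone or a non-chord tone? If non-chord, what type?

Chord tone (the third of B minor triad).

B minor triad contains B, D, F#; D is the third, so it is a chord tone.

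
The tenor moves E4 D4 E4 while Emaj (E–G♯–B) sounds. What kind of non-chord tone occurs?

The harmony at that moment is E major triad (E, G♯, B); D4 is not a chord tone.
It is approached by step down from E4 and left by step up to E4.
Step away and step back to the same note — a neighbor tone (lower neighbor).

D4 is a neighbor tone.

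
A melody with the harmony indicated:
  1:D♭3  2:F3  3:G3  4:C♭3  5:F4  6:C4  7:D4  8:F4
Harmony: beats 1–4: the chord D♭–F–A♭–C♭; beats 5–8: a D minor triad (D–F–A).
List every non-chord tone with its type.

The harmony at that moment is D♭ dominant seventh chord (D♭, F, A♭, C♭); G3 is not a chord tone.
It is approached by step up from F3 and left by leap down to C♭3.
Step in, leap out — an escape tone.
The harmony at that moment is D minor triad (D, F, A); C4 is not a chord tone.
It is approached by leap down from F4 and left by step up to D4.
Leap in, step out — an appoggiatura.

G3 (beat 3) — escape tone; C4 (beat 6) — appoggiatura.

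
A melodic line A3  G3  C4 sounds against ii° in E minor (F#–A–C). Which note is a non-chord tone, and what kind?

G3 is an escape tone.

The harmony at that moment is F# diminished triad (F#, A, C); G3 is not a chord tone.
It is approached by step down from A3 and left by leap up to C4.
Step in, leap out — an escape tone.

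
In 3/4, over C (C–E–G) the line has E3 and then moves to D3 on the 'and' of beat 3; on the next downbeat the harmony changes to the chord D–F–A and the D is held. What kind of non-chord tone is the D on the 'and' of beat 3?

The harmony at that moment is C major triad (C, E, G); D3 is not a chord tone.
It is approached by step down from E3 and then sustained as the same pitch into the next harmony.
Arriving early and becoming a chord tone when the harmony changes — an anticipation.

Anticipation.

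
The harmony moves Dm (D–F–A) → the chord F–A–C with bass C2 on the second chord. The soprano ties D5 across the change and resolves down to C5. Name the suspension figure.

9–8 suspension.

At the second chord the bass is C2. The suspended D5 lies a ninth above the bass; after resolving down by step to C5, the interval above the bass becomes an octave.
Suspension figures are named by those two intervals: 9–8.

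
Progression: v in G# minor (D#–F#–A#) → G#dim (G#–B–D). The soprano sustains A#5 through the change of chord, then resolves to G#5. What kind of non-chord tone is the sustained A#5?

A#5 is a suspension.

The harmony at that moment is G# diminished triad (G#, B, D); A#5 is not a chord tone.
It is held over (the same pitch as the preceding A#5) and left by step down to G#5.
Held over from the previous chord and resolving down by step — a suspension.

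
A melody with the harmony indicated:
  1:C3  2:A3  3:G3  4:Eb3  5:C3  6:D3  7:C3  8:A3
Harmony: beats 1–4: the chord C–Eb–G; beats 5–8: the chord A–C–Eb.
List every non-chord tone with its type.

The harmony at that moment is C minor triad (C, Eb, G); A3 is not a chord tone.
It is approached by leap up from C3 and left by step down to G3.
Leap in, step out — an appoggiatura.
The harmony at that moment is A diminished triad (A, C, Eb); D3 is not a chord tone.
It is approached by step up from C3 and left by step down to C3.
Step away and step back to the same note — a neighbor tone (upper neighbor).

A3 (beat 2) — appoggiatura; D3 (beat 6) — neighbor tone.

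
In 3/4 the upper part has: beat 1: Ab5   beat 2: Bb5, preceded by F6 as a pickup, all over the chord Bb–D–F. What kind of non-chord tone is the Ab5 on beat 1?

Appoggiatura.

The harmony at that moment is Bb major triad (Bb, D, F); Ab5 is not a chord tone.
It is approached by leap down from F6 and left by step up to Bb5.
Leap in, step out, metrically accented — an appoggiatura.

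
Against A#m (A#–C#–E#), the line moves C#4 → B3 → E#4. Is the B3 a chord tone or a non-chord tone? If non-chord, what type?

Non-chord tone — an escape tone.

The harmony at that moment is A# minor triad (A#, C#, E#); B3 is not a chord tone.
It is approached by step down from C#4 and left by leap up to E#4.
Step in, leap out — an escape tone.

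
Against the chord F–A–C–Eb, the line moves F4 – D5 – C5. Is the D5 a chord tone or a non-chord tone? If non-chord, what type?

The harmony at that moment is F dominant seventh chord (F, A, C, Eb); D5 is not a chord tone.
It is approached by leap up from F4 and left by step down to C5.
Leap in, step out — an appoggiatura.

Non-chord tone — an appoggiatura.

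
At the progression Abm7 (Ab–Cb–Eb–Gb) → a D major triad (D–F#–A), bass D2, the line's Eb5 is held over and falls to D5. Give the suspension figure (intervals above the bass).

9–8 suspension.

At the second chord the bass is D2. The suspended Eb5 lies a ninth above the bass; after resolving down by step to D5, the interval above the bass becomes an octave.
Suspension figures are named by those two intervals: 9–8.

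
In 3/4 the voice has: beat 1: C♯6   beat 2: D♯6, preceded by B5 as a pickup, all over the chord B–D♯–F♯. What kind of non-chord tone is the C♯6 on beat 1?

The harmony at that moment is B major triad (B, D♯, F♯); C♯6 is not a chord tone.
It is approached by step up from B5 and left by step up to D♯6.
Step in, step out in the same direction — a passing tone.

Passing tone.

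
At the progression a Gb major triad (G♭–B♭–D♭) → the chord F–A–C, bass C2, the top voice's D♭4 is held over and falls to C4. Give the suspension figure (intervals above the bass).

9–8 suspension.

At the second chord the bass is C2. The suspended D♭4 lies a ninth above the bass; after resolving down by step to C4, the interval above the bass becomes an octave.
Suspension figures are named by those two intervals: 9–8.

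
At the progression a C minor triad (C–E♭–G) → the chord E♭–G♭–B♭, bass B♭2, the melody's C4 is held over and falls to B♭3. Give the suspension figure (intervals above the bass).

At the second chord the bass is B♭2. The suspended C4 lies a ninth above the bass; after resolving down by step to B♭3, the interval above the bass becomes an octave.
Suspension figures are named by those two intervals: 9–8.

9–8 suspension.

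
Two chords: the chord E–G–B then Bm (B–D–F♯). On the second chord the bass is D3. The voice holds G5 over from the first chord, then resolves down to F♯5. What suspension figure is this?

At the second chord the bass is D3. The suspended G5 lies a fourth above the bass; after resolving down by step to F♯5, the interval above the bass becomes a third.
Suspension figures are named by those two intervals: 4–3.

4–3 suspension.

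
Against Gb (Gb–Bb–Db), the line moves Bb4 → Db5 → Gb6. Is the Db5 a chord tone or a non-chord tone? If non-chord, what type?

Chord tone (the fifth of Gb major triad).

Gb major triad contains Gb, Bb, Db; Db is the fifth, so it is a chord tone.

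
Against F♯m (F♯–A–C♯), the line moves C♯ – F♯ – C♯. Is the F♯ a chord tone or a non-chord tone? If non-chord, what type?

F# minor triad contains F♯, A, C♯; F♯ is the root, so it is a chord tone.

Chord tone (the root of F# minor triad).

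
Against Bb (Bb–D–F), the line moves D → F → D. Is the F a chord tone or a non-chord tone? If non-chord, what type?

Chord tone (the fifth of Bb major triad).

Bb major triad contains Bb, D, F; F is the fifth, so it is a chord tone.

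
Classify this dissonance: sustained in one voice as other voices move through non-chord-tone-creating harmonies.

Approach: none. Departure: none — a single pitch is sustained while the chords change around it, passing through harmonies that do not contain it.
No melodic motion at all; the dissonance is created entirely by the moving harmonies against the stationary note — a pedal tone (pedal point).

Pedal tone.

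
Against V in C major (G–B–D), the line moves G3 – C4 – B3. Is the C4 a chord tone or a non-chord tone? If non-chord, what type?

Non-chord tone — an appoggiatura.

The harmony at that moment is G major triad (G, B, D); C4 is not a chord tone.
It is approached by leap up from G3 and left by step down to B3.
Leap in, step out — an appoggiatura.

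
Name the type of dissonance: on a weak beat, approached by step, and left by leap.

Escape tone.

Approach: by step. Departure: by leap. Metric position: weak.
Step in, leap out, from a weak position — an escape tone (échappée). (It is the mirror image of the appoggiatura, which leaps in and steps out on a strong beat.)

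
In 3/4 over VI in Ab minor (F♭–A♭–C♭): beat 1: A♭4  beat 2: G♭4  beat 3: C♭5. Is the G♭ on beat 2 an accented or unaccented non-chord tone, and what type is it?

Unaccented escape tone.

The harmony at that moment is F♭ major triad (F♭, A♭, C♭); G♭4 is not a chord tone.
It is approached by step down from A♭4 and left by leap up to C♭5.
Step in, leap out — an escape tone.
It falls on a weak beat, so it is unaccented.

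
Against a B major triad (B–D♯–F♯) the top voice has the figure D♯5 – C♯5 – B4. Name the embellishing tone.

C♯5 is a passing tone.

The harmony at that moment is B major triad (B, D♯, F♯); C♯5 is not a chord tone.
It is approached by step down from D♯5 and left by step down to B4.
Step in, step out in the same direction — a passing tone.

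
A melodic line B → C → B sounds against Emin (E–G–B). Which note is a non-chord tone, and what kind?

The harmony at that moment is E minor triad (E, G, B); C is not a chord tone.
It is approached by step up from B and left by step down to B.
Step away and step back to the same note — a neighbor tone (upper neighbor).

C is a neighbor tone.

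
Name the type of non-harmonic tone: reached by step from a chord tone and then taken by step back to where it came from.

Approach: by step. Departure: by step in the opposite direction, back to the starting pitch.
Stepwise on both sides but reversing to return to the same chord tone — a neighbor tone. (Had it continued onward in the same direction it would be a passing tone instead.)

Neighbor tone.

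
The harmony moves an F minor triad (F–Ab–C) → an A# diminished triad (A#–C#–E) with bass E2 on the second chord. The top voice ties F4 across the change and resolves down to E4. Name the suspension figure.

At the second chord the bass is E2. The suspended F4 lies a ninth above the bass; after resolving down by step to E4, the interval above the bass becomes an octave.
Suspension figures are named by those two intervals: 9–8.

9–8 suspension.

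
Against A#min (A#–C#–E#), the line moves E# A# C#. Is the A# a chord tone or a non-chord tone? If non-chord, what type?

A# minor triad contains A#, C#, E#; A# is the root, so it is a chord tone.

Chord tone (the root of A# minor triad).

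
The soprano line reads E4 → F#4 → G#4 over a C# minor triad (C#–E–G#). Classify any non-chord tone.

The harmony at that moment is C# minor triad (C#, E, G#); F#4 is not a chord tone.
It is approached by step up from E4 and left by step up to G#4.
Step in, step out in the same direction — a passing tone.

F#4 is a passing tone.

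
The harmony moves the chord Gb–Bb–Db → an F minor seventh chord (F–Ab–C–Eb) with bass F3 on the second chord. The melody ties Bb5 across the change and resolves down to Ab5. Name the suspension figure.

At the second chord the bass is F3. The suspended Bb5 lies a fourth above the bass; after resolving down by step to Ab5, the interval above the bass becomes a third.
Suspension figures are named by those two intervals: 4–3.

4–3 suspension.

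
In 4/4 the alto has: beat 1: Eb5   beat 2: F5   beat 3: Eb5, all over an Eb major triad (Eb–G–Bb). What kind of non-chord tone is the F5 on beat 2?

Upper neighbor tone.

The harmony at that moment is Eb major triad (Eb, G, Bb); F5 is not a chord tone.
It is approached by step up from Eb5 and left by step down to Eb5.
Step away and step back to the same note — a neighbor tone (upper neighbor).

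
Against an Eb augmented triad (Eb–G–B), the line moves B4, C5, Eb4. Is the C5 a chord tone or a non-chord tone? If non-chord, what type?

Non-chord tone — an escape tone.

The harmony at that moment is Eb augmented triad (Eb, G, B); C5 is not a chord tone.
It is approached by step up from B4 and left by leap down to Eb4.
Step in, leap out — an escape tone.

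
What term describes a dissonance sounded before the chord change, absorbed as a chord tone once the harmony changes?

Approach: ahead of the chord change (typically by step), so it is dissonant against the current harmony. Departure: none — the same pitch is restated or held and is a chord tone of the new harmony.
Dissonant first, consonant once the harmony catches up: the note simply arrives early — an anticipation. (The reverse timing, consonant first and dissonant after the change, would be a suspension or retardation.)

Anticipation.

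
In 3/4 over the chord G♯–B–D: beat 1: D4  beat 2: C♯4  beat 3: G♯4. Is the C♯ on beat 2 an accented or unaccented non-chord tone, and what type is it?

The harmony at that moment is G♯ diminished triad (G♯, B, D); C♯4 is not a chord tone.
It is approached by step down from D4 and left by leap up to G♯4.
Step in, leap out — an escape tone.
It falls on a weak beat, so it is unaccented.

Unaccented escape tone.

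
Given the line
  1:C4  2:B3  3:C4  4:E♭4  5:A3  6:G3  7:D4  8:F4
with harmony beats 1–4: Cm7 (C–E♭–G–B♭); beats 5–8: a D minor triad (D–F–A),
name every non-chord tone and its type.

B3 (beat 2) — neighbor tone; G3 (beat 6) — escape tone.

The harmony at that moment is C minor seventh chord (C, E♭, G, B♭); B3 is not a chord tone.
It is approached by step down from C4 and left by step up to C4.
Step away and step back to the same note — a neighbor tone (lower neighbor).
The harmony at that moment is D minor triad (D, F, A); G3 is not a chord tone.
It is approached by step down from A3 and left by leap up to D4.
Step in, leap out — an escape tone.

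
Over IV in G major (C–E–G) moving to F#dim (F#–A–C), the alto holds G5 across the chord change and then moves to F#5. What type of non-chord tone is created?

G5 is a suspension.

The harmony at that moment is F# diminished triad (F#, A, C); G5 is not a chord tone.
It is held over (the same pitch as the preceding G5) and left by step down to F#5.
Held over from the previous chord and resolving down by step — a suspension.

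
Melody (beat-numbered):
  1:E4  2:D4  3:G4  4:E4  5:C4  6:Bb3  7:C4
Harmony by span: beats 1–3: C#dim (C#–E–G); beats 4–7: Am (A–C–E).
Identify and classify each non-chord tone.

D4 (beat 2) — escape tone; Bb3 (beat 6) — neighbor tone.

The harmony at that moment is C# diminished triad (C#, E, G); D4 is not a chord tone.
It is approached by step down from E4 and left by leap up to G4.
Step in, leap out — an escape tone.
The harmony at that moment is A minor triad (A, C, E); Bb3 is not a chord tone.
It is approached by step down from C4 and left by step up to C4.
Step away and step back to the same note — a neighbor tone (lower neighbor).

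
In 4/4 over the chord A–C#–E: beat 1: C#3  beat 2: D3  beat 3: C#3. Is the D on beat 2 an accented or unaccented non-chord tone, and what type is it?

Unaccented neighbor tone.

The harmony at that moment is A major triad (A, C#, E); D3 is not a chord tone.
It is approached by step up from C#3 and left by step down to C#3.
Step away and step back to the same note — a neighbor tone (upper neighbor).
It falls on a weak beat, so it is unaccented.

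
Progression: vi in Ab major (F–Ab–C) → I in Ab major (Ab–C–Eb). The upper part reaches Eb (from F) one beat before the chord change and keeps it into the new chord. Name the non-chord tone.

Eb is an anticipation.

The harmony at that moment is F minor triad (F, Ab, C); Eb is not a chord tone.
It is approached by step down from F and then sustained as the same pitch into the next harmony.
Arriving early and becoming a chord tone when the harmony changes — an anticipation.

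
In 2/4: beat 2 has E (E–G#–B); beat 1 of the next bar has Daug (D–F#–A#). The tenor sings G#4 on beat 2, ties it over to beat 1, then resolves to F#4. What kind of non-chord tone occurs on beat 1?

The harmony at that moment is D augmented triad (D, F#, A#); G#4 is not a chord tone.
It is held over (the same pitch as the preceding G#4) and left by step down to F#4.
Held over from the previous chord and resolving down by step — a suspension.

Suspension.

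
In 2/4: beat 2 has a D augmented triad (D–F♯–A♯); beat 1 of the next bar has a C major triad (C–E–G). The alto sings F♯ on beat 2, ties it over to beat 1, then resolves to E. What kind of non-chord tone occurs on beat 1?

Suspension.

The harmony at that moment is C major triad (C, E, G); F♯ is not a chord tone.
It is held over (the same pitch as the preceding F♯) and left by step down to E.
Held over from the previous chord and resolving down by step — a suspension.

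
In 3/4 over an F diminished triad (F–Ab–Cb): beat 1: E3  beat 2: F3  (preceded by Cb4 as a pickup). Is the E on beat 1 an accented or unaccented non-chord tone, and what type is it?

The harmony at that moment is F diminished triad (F, Ab, Cb); E3 is not a chord tone.
It is approached by leap down from Cb4 and left by step up to F3.
Leap in, step out — an appoggiatura.
It falls on the downbeat, so it is accented.

Accented appoggiatura.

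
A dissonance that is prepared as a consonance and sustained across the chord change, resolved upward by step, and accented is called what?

Approach: by preparation — the pitch is first a chord tone, then held (tied or repeated) while the harmony changes under it. Departure: up by step. Metric position: strong.
A prepared dissonance that resolves upward by step — a retardation. (The same figure resolving downward would be a suspension.)

Retardation.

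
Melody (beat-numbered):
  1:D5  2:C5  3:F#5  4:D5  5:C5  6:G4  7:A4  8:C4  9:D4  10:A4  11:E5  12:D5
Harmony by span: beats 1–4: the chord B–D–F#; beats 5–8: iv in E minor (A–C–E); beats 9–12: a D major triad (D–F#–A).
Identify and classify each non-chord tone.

C5 (beat 2) — escape tone; G4 (beat 6) — appoggiatura; E5 (beat 11) — appoggiatura.

The harmony at that moment is B minor triad (B, D, F#); C5 is not a chord tone.
It is approached by step down from D5 and left by leap up to F#5.
Step in, leap out — an escape tone.
The harmony at that moment is A minor triad (A, C, E); G4 is not a chord tone.
It is approached by leap down from C5 and left by step up to A4.
Leap in, step out — an appoggiatura.
The harmony at that moment is D major triad (D, F#, A); E5 is not a chord tone.
It is approached by leap up from A4 and left by step down to D5.
Leap in, step out — an appoggiatura.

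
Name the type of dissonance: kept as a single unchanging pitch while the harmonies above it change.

Approach: none. Departure: none — a single pitch is sustained while the chords change around it, passing through harmonies that do not contain it.
No melodic motion at all; the dissonance is created entirely by the moving harmonies against the stationary note — a pedal tone (pedal point).

Pedal tone.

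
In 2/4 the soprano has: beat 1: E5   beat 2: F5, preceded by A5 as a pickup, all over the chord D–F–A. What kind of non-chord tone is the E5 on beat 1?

Appoggiatura.

The harmony at that moment is D minor triad (D, F, A); E5 is not a chord tone.
It is approached by leap down from A5 and left by step up to F5.
Leap in, step out, metrically accented — an appoggiatura.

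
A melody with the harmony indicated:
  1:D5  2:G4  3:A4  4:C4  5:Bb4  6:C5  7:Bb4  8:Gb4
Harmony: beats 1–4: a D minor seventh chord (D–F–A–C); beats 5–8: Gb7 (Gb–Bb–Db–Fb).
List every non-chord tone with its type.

The harmony at that moment is D minor seventh chord (D, F, A, C); G4 is not a chord tone.
It is approached by leap down from D5 and left by step up to A4.
Leap in, step out — an appoggiatura.
The harmony at that moment is Gb dominant seventh chord (Gb, Bb, Db, Fb); C5 is not a chord tone.
It is approached by step up from Bb4 and left by step down to Bb4.
Step away and step back to the same note — a neighbor tone (upper neighbor).

G4 (beat 2) — appoggiatura; C5 (beat 6) — neighbor tone.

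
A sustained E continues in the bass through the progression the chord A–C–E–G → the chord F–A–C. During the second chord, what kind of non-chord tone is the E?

The harmony at that moment is F major triad (F, A, C); E is not a chord tone.
It is held over (the same pitch as the preceding E) and then sustained as the same pitch into the next harmony.
Sustained through a change of harmony — a pedal tone.

Pedal tone (pedal point).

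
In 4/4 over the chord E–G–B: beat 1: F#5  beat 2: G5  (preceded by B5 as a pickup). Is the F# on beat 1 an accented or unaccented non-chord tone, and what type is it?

Accented appoggiatura.

The harmony at that moment is E minor triad (E, G, B); F#5 is not a chord tone.
It is approached by leap down from B5 and left by step up to G5.
Leap in, step out — an appoggiatura.
It falls on the downbeat, so it is accented.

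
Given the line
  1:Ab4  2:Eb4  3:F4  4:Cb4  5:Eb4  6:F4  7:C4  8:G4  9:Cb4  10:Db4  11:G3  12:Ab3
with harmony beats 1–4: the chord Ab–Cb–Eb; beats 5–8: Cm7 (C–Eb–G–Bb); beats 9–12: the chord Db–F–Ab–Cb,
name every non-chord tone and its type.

F4 (beat 3) — escape tone; F4 (beat 6) — escape tone; G3 (beat 11) — appoggiatura.

The harmony at that moment is Ab minor triad (Ab, Cb, Eb); F4 is not a chord tone.
It is approached by step up from Eb4 and left by leap down to Cb4.
Step in, leap out — an escape tone.
The harmony at that moment is C minor seventh chord (C, Eb, G, Bb); F4 is not a chord tone.
It is approached by step up from Eb4 and left by leap down to C4.
Step in, leap out — an escape tone.
The harmony at that moment is Db dominant seventh chord (Db, F, Ab, Cb); G3 is not a chord tone.
It is approached by leap down from Db4 and left by step up to Ab3.
Leap in, step out — an appoggiatura.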